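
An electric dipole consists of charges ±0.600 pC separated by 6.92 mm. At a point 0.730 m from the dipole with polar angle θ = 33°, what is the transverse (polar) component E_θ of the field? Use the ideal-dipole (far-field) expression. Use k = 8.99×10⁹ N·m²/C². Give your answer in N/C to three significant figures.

Dipole moment p = qd = (6.00×10⁻¹³ C)(0.00692 m) = 4.152×10⁻¹⁵ C·m.
For a dipole, E_θ = (kp sinθ)/r³.
kp/r³ = (8.99×10⁹)(4.152×10⁻¹⁵)/(0.730)³ = 9.595×10⁻⁵ N/C.
E_θ = 9.595×10⁻⁵·sin33° = 5.226×10⁻⁵ N/C.

E_θ ≈ 5.23×10⁻⁵ N/C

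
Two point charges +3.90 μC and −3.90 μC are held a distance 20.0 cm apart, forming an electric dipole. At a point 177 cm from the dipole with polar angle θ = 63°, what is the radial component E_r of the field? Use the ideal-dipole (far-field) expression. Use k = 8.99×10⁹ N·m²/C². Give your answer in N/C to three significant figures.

E_r ≈ 1150 N/C

Dipole moment p = qd = (3.90×10⁻⁶ C)(0.200 m) = 7.80×10⁻⁷ C·m.
For a dipole, E_r = (2kp cosθ)/r³.
kp/r³ = (8.99×10⁹)(7.80×10⁻⁷)/(1.77)³ = 1265 N/C.
E_r = 2·1265·cos63° = 1148 N/C.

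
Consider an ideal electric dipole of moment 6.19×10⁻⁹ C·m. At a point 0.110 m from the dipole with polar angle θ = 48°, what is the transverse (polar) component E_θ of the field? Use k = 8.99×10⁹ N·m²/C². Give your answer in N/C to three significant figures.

For a dipole, E_θ = (kp sinθ)/r³.
kp/r³ = (8.99×10⁹)(6.19×10⁻⁹)/(0.110)³ = 4.181×10⁴ N/C.
E_θ = 4.181×10⁴·sin48° = 3.107×10⁴ N/C.

E_θ ≈ 3.11×10⁴ N/C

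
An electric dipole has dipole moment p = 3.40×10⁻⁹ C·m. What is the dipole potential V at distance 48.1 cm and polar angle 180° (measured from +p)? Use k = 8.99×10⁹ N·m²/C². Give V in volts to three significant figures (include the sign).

V ≈ -132 V

The dipole potential is V = kp cosθ / r².
V = (8.99×10⁹)(3.40×10⁻⁹)·cos180° / (0.481)² = -132.1 V.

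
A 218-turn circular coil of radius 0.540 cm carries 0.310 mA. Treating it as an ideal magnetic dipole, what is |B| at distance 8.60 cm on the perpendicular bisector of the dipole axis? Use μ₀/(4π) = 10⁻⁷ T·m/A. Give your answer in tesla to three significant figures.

m = NIA = NIπa² = 218·(3.10×10⁻⁴)·π·(0.00540)² = 6.191×10⁻⁶ A·m².
In the equatorial plane B = (μ₀/4π)·m/r³ (half the axial value).
B = (10⁻⁷)·(6.191×10⁻⁶) / (0.0860)³ = 9.733×10⁻¹⁰ T.

B ≈ 9.73×10⁻¹⁰ T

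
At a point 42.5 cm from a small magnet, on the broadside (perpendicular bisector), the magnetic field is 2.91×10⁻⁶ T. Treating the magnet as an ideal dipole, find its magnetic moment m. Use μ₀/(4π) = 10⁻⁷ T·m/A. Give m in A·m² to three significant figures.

In the equatorial plane B = (μ₀/4π)·m/r³, so m = Br³·4π/(μ₀).
m = (2.91×10⁻⁶)·(0.425)³ / (10⁻⁷) = 2.234 A·m².

m ≈ 2.23 A·m²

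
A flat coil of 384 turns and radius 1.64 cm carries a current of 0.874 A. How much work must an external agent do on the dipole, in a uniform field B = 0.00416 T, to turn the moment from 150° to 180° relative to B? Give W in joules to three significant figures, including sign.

m = NIA = NIπa² = 384·(0.874)·π·(0.0164)² = 0.2836 A·m².
W_ext = ΔU = −mB cosθ₂ + mB cosθ₁ = mB(cosθ₁ − cosθ₂).
W = (0.2836)(0.00416)·(cos150° − cos180°) = (0.001180)·(+0.1340) = 1.581×10⁻⁴ J.

W ≈ 1.58×10⁻⁴ J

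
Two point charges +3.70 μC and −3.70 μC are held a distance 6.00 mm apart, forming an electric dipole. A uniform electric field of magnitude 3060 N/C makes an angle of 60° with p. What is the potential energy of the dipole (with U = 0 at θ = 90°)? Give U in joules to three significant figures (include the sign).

Dipole moment p = qd = (3.70×10⁻⁶ C)(0.00600 m) = 2.22×10⁻⁸ C·m.
U = −p·E = −pE cosθ.
U = −(2.22×10⁻⁸)(3060)·cos60° = -3.397×10⁻⁵ J.

U ≈ -3.40×10⁻⁵ J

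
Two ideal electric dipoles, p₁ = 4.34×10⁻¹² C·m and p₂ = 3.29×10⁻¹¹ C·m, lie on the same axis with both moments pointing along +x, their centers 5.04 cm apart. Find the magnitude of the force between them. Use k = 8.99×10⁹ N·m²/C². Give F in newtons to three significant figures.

F ≈ 1.19×10⁻⁶ N

On-axis field of dipole 1 at distance r: E = 2kp₁/r³. Force on dipole 2 is F = p₂·dE/dr (gradient along axis).
dE/dr = −6kp₁/r⁴, so |F| = 6kp₁p₂/r⁴ (attractive for aligned moments).
F = 6(8.99×10⁹)(4.34×10⁻¹²)(3.29×10⁻¹¹)/(0.0504)⁴ = 1.194×10⁻⁶ N.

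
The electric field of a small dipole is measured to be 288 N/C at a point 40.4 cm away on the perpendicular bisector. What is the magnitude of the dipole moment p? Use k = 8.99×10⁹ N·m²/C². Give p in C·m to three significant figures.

p ≈ 2.11×10⁻⁹ C·m

In the equatorial plane E = kp/r³, so p = Er³/(k).
p = (288)·(0.404)³ / (8.99×10⁹) = 2.112×10⁻⁹ C·m.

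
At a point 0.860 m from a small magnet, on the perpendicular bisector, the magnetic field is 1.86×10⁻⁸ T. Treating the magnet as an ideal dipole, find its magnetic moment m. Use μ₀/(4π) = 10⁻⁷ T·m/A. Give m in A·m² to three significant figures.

In the equatorial plane B = (μ₀/4π)·m/r³, so m = Br³·4π/(μ₀).
m = (1.86×10⁻⁸)·(0.860)³ / (10⁻⁷) = 0.1183 A·m².

m ≈ 0.118 A·m²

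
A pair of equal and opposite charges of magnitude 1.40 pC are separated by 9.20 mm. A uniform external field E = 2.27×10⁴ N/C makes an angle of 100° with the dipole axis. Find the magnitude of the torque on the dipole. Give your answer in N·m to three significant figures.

τ ≈ 2.88×10⁻¹⁰ N·m

Dipole moment p = qd = (1.40×10⁻¹² C)(0.00920 m) = 1.288×10⁻¹⁴ C·m.
Torque on an electric dipole: τ = pE sinθ.
τ = (1.288×10⁻¹⁴)(2.27×10⁴)·sin100° = 2.879×10⁻¹⁰ N·m.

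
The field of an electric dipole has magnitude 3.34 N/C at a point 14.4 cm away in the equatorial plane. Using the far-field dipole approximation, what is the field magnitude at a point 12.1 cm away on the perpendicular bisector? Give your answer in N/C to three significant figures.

E ≈ 5.63 N/C

Dipole fields scale as 1/r³ in the far field; the geometry is the same at both points.
E₂ = E₁ · (r₁/r₂)³ = 3.34 · (14.4/12.1)³.
(r₁/r₂)³ = (1.19)³ = 1.686.
E₂ ≈ 5.630 N/C.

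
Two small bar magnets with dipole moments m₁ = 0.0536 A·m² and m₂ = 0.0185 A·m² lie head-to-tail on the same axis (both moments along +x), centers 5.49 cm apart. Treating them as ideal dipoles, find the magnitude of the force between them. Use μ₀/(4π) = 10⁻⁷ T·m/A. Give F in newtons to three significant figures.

F ≈ 6.55×10⁻⁵ N

On-axis B of dipole 1: B = (μ₀/4π)·2m₁/r³. Force on dipole 2: F = m₂·dB/dr.
dB/dr = −(μ₀/4π)·6m₁/r⁴, so |F| = (μ₀/4π)·6m₁m₂/r⁴.
F = 6(10⁻⁷)(0.0536)(0.0185)/(0.0549)⁴ = 6.549×10⁻⁵ N.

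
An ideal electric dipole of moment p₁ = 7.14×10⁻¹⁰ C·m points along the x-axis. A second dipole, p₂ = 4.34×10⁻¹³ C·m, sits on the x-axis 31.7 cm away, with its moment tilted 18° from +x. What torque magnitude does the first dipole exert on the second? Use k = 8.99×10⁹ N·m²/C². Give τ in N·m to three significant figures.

τ ≈ 5.40×10⁻¹¹ N·m

The second dipole sits on the axis of the first, so the field there is axial: E₁ = 2kp₁/r³ along +x.
E₁ = 2(8.99×10⁹)(7.14×10⁻¹⁰)/(0.317)³ = 403.0 N/C.
Torque on the second dipole: τ = p₂ E₁ sinθ.
τ = (4.34×10⁻¹³)(403.0)·sin18° = 5.405×10⁻¹¹ N·m.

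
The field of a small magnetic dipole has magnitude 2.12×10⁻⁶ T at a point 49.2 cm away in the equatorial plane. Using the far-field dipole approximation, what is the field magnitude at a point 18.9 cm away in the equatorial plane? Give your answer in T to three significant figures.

B ≈ 3.74×10⁻⁵ T

Dipole fields scale as 1/r³ in the far field; the geometry is the same at both points.
B₂ = B₁ · (r₁/r₂)³ = 2.12×10⁻⁶ · (49.2/18.9)³.
(r₁/r₂)³ = (2.603)³ = 17.64.
B₂ ≈ 3.740×10⁻⁵ T.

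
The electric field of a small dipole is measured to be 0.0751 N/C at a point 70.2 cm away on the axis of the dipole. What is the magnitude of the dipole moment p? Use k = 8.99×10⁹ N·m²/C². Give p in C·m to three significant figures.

p ≈ 1.44×10⁻¹² C·m

On axis E = 2kp/r³, so p = Er³/(2k).
p = (0.0751)·(0.702)³ / (2·8.99×10⁹) = 1.445×10⁻¹² C·m.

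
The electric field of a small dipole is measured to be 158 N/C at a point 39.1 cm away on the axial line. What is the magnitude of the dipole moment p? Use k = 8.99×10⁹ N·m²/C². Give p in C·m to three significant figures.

p ≈ 5.25×10⁻¹⁰ C·m

On axis E = 2kp/r³, so p = Er³/(2k).
p = (158)·(0.391)³ / (2·8.99×10⁹) = 5.253×10⁻¹⁰ C·m.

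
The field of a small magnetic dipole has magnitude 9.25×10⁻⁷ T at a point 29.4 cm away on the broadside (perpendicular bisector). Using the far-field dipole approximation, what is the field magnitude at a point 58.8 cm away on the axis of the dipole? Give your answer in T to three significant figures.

B ≈ 2.31×10⁻⁷ T

Dipole fields scale as 1/r³ in the far field.
The axial field is twice the equatorial field at the same r, so the geometry factor is 2/1.
B₂ = B₁ · (2/1) · (r₁/r₂)³ = 9.25×10⁻⁷ · 2 · (29.4/58.8)³.
(r₁/r₂)³ = (0.5)³ = 0.125.
B₂ ≈ 2.312×10⁻⁷ T.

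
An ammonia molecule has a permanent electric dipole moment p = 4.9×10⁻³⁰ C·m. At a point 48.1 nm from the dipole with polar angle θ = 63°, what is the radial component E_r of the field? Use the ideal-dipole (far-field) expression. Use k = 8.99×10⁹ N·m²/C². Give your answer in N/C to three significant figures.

For a dipole, E_r = (2kp cosθ)/r³.
kp/r³ = (8.99×10⁹)(4.90×10⁻³⁰)/(4.81×10⁻⁸)³ = 395.8 N/C.
E_r = 2·395.8·cos63° = 359.4 N/C.

E_r ≈ 359 N/C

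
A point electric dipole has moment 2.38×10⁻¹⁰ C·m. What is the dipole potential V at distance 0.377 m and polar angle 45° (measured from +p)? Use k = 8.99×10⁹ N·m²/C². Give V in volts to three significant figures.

V ≈ 10.6 V

The dipole potential is V = kp cosθ / r².
V = (8.99×10⁹)(2.38×10⁻¹⁰)·cos45° / (0.377)² = 10.64 V.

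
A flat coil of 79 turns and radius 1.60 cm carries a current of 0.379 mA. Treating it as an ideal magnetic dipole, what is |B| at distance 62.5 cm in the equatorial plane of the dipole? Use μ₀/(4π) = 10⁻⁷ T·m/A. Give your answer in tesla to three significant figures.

B ≈ 9.86×10⁻¹² T

m = NIA = NIπa² = 79·(3.79×10⁻⁴)·π·(0.0160)² = 2.408×10⁻⁵ A·m².
In the equatorial plane B = (μ₀/4π)·m/r³ (half the axial value).
B = (10⁻⁷)·(2.408×10⁻⁵) / (0.625)³ = 9.863×10⁻¹² T.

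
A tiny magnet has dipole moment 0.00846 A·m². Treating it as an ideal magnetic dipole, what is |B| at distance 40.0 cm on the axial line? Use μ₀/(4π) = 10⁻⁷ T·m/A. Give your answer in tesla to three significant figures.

B ≈ 2.64×10⁻⁸ T

On axis B = (μ₀/4π)·2m/r³.
B = 2·(10⁻⁷)·(0.00846) / (0.400)³ = 2.644×10⁻⁸ T.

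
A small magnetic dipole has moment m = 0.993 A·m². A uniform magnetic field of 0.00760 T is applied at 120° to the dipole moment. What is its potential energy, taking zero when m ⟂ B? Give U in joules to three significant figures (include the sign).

U = −m·B = −mB cosθ.
U = −(0.993)(0.00760)·cos120° = 0.003773 J.

U ≈ 0.00377 J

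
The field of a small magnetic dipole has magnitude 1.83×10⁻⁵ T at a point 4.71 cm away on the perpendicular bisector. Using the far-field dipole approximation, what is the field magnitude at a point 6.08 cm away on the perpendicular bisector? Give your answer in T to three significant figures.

Dipole fields scale as 1/r³ in the far field; the geometry is the same at both points.
B₂ = B₁ · (r₁/r₂)³ = 1.83×10⁻⁵ · (4.71/6.08)³.
(r₁/r₂)³ = (0.7747)³ = 0.4649.
B₂ ≈ 8.508×10⁻⁶ T.

B ≈ 8.51×10⁻⁶ T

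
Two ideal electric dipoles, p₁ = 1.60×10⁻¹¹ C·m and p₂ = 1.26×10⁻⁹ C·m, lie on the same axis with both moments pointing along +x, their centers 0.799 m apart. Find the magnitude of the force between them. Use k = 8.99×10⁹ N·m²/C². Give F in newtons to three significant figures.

F ≈ 2.67×10⁻⁹ N

On-axis field of dipole 1 at distance r: E = 2kp₁/r³. Force on dipole 2 is F = p₂·dE/dr (gradient along axis).
dE/dr = −6kp₁/r⁴, so |F| = 6kp₁p₂/r⁴ (attractive for aligned moments).
F = 6(8.99×10⁹)(1.60×10⁻¹¹)(1.26×10⁻⁹)/(0.799)⁴ = 2.668×10⁻⁹ N.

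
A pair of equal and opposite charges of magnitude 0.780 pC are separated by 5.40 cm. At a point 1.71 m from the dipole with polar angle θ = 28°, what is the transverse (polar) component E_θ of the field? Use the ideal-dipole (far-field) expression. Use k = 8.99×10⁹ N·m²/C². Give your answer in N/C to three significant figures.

Dipole moment p = qd = (7.80×10⁻¹³ C)(0.0540 m) = 4.212×10⁻¹⁴ C·m.
For a dipole, E_θ = (kp sinθ)/r³.
kp/r³ = (8.99×10⁹)(4.212×10⁻¹⁴)/(1.71)³ = 7.573×10⁻⁵ N/C.
E_θ = 7.573×10⁻⁵·sin28° = 3.555×10⁻⁵ N/C.

E_θ ≈ 3.56×10⁻⁵ N/C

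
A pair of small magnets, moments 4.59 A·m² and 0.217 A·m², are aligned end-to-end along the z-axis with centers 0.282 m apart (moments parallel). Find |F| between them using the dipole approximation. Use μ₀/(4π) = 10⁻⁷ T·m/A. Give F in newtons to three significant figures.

F ≈ 9.45×10⁻⁵ N

On-axis B of dipole 1: B = (μ₀/4π)·2m₁/r³. Force on dipole 2: F = m₂·dB/dr.
dB/dr = −(μ₀/4π)·6m₁/r⁴, so |F| = (μ₀/4π)·6m₁m₂/r⁴.
F = 6(10⁻⁷)(4.59)(0.217)/(0.282)⁴ = 9.450×10⁻⁵ N.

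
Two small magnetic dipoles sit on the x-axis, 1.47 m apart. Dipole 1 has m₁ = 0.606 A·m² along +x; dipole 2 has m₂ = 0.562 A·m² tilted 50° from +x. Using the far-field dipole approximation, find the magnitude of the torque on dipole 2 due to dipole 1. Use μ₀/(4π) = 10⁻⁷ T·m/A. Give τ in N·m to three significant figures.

Dipole B is on the axis of dipole A, so B₁ there is axial: B₁ = (μ₀/4π)·2m₁/r³ along +x.
B₁ = 2(10⁻⁷)(0.606)/(1.47)³ = 3.815×10⁻⁸ T.
τ = m₂ B₁ sinθ.
τ = (0.562)(3.815×10⁻⁸)·sin50° = 1.643×10⁻⁸ N·m.

τ ≈ 1.64×10⁻⁸ N·m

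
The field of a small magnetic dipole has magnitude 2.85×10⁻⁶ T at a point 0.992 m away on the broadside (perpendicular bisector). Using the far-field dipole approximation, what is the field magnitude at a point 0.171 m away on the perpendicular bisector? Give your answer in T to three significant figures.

B ≈ 5.56×10⁻⁴ T

Dipole fields scale as 1/r³ in the far field; the geometry is the same at both points.
B₂ = B₁ · (r₁/r₂)³ = 2.85×10⁻⁶ · (0.992/0.171)³.
(r₁/r₂)³ = (5.801)³ = 195.2.
B₂ ≈ 5.564×10⁻⁴ T.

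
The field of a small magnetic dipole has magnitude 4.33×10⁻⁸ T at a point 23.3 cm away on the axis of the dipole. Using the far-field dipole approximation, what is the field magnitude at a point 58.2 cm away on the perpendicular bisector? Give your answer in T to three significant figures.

B ≈ 1.39×10⁻⁹ T

Dipole fields scale as 1/r³ in the far field.
The axial field is twice the equatorial field at the same r, so the geometry factor is 1/2.
B₂ = B₁ · (1/2) · (r₁/r₂)³ = 4.33×10⁻⁸ · 0.5 · (23.3/58.2)³.
(r₁/r₂)³ = (0.4003)³ = 0.06417.
B₂ ≈ 1.389×10⁻⁹ T.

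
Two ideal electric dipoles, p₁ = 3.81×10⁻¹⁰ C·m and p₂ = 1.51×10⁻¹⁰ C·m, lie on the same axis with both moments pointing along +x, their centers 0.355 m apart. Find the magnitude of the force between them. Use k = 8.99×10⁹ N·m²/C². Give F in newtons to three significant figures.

On-axis field of dipole 1 at distance r: E = 2kp₁/r³. Force on dipole 2 is F = p₂·dE/dr (gradient along axis).
dE/dr = −6kp₁/r⁴, so |F| = 6kp₁p₂/r⁴ (attractive for aligned moments).
F = 6(8.99×10⁹)(3.81×10⁻¹⁰)(1.51×10⁻¹⁰)/(0.355)⁴ = 1.954×10⁻⁷ N.

F ≈ 1.95×10⁻⁷ N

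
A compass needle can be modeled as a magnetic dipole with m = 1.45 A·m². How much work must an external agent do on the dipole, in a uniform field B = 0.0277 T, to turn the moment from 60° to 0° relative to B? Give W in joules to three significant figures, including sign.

W ≈ -0.0201 J

W_ext = ΔU = −mB cosθ₂ + mB cosθ₁ = mB(cosθ₁ − cosθ₂).
W = (1.45)(0.0277)·(cos60° − cos0°) = (0.04016)·(-0.5000) = -0.02008 J.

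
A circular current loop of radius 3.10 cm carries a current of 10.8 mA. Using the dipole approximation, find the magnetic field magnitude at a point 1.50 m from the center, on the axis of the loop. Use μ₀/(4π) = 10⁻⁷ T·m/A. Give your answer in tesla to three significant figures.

B ≈ 1.93×10⁻¹² T

Magnetic moment m = IA = Iπa² = (0.0108)·π·(0.0310)² = 3.261×10⁻⁵ A·m².
On axis B = (μ₀/4π)·2m/r³.
B = 2·(10⁻⁷)·(3.261×10⁻⁵) / (1.50)³ = 1.932×10⁻¹² T.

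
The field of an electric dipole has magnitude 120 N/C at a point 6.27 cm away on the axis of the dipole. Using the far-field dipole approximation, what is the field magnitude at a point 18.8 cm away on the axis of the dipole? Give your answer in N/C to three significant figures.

Dipole fields scale as 1/r³ in the far field; the geometry is the same at both points.
E₂ = E₁ · (r₁/r₂)³ = 120 · (6.27/18.8)³.
(r₁/r₂)³ = (0.3335)³ = 0.0371.
E₂ ≈ 4.452 N/C.

E ≈ 4.45 N/C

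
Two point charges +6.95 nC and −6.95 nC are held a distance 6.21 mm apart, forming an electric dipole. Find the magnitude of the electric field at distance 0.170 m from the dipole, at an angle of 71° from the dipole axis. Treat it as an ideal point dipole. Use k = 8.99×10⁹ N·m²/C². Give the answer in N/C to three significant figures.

E ≈ 90.7 N/C

Dipole moment p = qd = (6.95×10⁻⁹ C)(0.00621 m) = 4.316×10⁻¹¹ C·m.
At angle θ the dipole field magnitude is E = (kp/r³)·√(1 + 3cos²θ).
kp/r³ = (8.99×10⁹)(4.316×10⁻¹¹) / (0.170)³ = 78.98 N/C.
√(1 + 3cos²71°) = √(1 + 3·0.1060) = √1.3180 ≈ 1.1480.
E ≈ 78.98 × 1.148 = 90.67 N/C.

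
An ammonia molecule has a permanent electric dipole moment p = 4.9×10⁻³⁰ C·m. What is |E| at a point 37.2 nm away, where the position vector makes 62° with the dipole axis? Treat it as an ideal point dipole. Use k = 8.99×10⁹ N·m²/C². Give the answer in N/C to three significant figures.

At angle θ the dipole field magnitude is E = (kp/r³)·√(1 + 3cos²θ).
kp/r³ = (8.99×10⁹)(4.90×10⁻³⁰) / (3.72×10⁻⁸)³ = 855.7 N/C.
√(1 + 3cos²62°) = √(1 + 3·0.2204) = √1.6612 ≈ 1.2889.
E ≈ 855.7 × 1.289 = 1103 N/C.

E ≈ 1100 N/C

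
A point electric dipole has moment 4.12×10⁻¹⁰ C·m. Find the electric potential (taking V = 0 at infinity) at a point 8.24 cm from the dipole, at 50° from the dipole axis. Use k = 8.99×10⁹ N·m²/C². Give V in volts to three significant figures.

The dipole potential is V = kp cosθ / r².
V = (8.99×10⁹)(4.12×10⁻¹⁰)·cos50° / (0.0824)² = 350.6 V.

V ≈ 351 V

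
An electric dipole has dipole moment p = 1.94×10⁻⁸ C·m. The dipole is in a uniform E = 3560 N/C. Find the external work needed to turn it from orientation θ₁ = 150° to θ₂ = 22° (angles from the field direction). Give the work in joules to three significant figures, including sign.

W ≈ -1.24×10⁻⁴ J

W_ext = ΔU = U(θ₂) − U(θ₁) = −pE cosθ₂ − (−pE cosθ₁) = pE(cosθ₁ − cosθ₂).
W = (1.94×10⁻⁸)(3560)·(cos150° − cos22°) = (6.906×10⁻⁵)·(-1.7932) = -1.238×10⁻⁴ J.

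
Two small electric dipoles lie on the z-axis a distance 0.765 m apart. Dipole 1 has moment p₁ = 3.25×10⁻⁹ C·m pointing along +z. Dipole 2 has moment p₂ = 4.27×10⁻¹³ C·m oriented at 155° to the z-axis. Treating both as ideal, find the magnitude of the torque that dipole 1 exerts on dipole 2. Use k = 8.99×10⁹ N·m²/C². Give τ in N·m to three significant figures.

The second dipole sits on the axis of the first, so the field there is axial: E₁ = 2kp₁/r³ along +z.
E₁ = 2(8.99×10⁹)(3.25×10⁻⁹)/(0.765)³ = 130.5 N/C.
Torque on the second dipole: τ = p₂ E₁ sinθ.
τ = (4.27×10⁻¹³)(130.5)·sin155° = 2.355×10⁻¹¹ N·m.

τ ≈ 2.36×10⁻¹¹ N·m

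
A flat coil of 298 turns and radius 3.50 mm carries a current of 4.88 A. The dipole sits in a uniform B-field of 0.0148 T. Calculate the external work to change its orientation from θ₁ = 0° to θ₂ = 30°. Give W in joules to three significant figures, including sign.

W ≈ 1.11×10⁻⁴ J

m = NIA = NIπa² = 298·(4.88)·π·(0.00350)² = 0.05597 A·m².
W_ext = ΔU = −mB cosθ₂ + mB cosθ₁ = mB(cosθ₁ − cosθ₂).
W = (0.05597)(0.0148)·(cos0° − cos30°) = (8.284×10⁻⁴)·(+0.1340) = 1.110×10⁻⁴ J.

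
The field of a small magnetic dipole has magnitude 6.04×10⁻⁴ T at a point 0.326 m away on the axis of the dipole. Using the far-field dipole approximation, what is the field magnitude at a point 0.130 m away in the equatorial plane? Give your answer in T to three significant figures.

Dipole fields scale as 1/r³ in the far field.
The axial field is twice the equatorial field at the same r, so the geometry factor is 1/2.
B₂ = B₁ · (1/2) · (r₁/r₂)³ = 6.04×10⁻⁴ · 0.5 · (0.326/0.130)³.
(r₁/r₂)³ = (2.508)³ = 15.77.
B₂ ≈ 0.004762 T.

B ≈ 0.00476 T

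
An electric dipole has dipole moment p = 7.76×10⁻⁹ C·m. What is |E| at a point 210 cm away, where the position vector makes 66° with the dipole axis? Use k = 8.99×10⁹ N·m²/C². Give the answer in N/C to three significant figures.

At angle θ the dipole field magnitude is E = (kp/r³)·√(1 + 3cos²θ).
kp/r³ = (8.99×10⁹)(7.76×10⁻⁹) / (2.10)³ = 7.533 N/C.
√(1 + 3cos²66°) = √(1 + 3·0.1654) = √1.4963 ≈ 1.2232.
E ≈ 7.533 × 1.223 = 9.215 N/C.

E ≈ 9.21 N/C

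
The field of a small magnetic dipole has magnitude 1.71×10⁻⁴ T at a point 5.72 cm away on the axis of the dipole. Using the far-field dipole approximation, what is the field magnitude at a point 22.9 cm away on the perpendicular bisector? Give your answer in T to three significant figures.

Dipole fields scale as 1/r³ in the far field.
The axial field is twice the equatorial field at the same r, so the geometry factor is 1/2.
B₂ = B₁ · (1/2) · (r₁/r₂)³ = 1.71×10⁻⁴ · 0.5 · (5.72/22.9)³.
(r₁/r₂)³ = (0.2498)³ = 0.01558.
B₂ ≈ 1.332×10⁻⁶ T.

B ≈ 1.33×10⁻⁶ T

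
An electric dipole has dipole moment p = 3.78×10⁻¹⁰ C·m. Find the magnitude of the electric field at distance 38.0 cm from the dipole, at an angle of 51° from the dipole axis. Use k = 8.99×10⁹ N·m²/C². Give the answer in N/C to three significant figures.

E ≈ 91.6 N/C

At angle θ the dipole field magnitude is E = (kp/r³)·√(1 + 3cos²θ).
kp/r³ = (8.99×10⁹)(3.78×10⁻¹⁰) / (0.380)³ = 61.93 N/C.
√(1 + 3cos²51°) = √(1 + 3·0.3960) = √2.1881 ≈ 1.4792.
E ≈ 61.93 × 1.479 = 91.61 N/C.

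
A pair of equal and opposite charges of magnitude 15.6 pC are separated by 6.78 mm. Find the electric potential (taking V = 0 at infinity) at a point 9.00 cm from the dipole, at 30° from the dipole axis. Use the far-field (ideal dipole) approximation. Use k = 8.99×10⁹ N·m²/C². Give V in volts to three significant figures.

Dipole moment p = qd = (1.56×10⁻¹¹ C)(0.00678 m) = 1.058×10⁻¹³ C·m.
The dipole potential is V = kp cosθ / r².
V = (8.99×10⁹)(1.058×10⁻¹³)·cos30° / (0.0900)² = 0.1017 V.

V ≈ 0.102 V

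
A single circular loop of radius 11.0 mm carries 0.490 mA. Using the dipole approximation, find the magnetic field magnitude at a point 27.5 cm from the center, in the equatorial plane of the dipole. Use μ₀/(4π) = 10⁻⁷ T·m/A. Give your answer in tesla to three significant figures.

B ≈ 8.96×10⁻¹³ T

Magnetic moment m = IA = Iπa² = (4.90×10⁻⁴)·π·(0.0110)² = 1.863×10⁻⁷ A·m².
In the equatorial plane B = (μ₀/4π)·m/r³ (half the axial value).
B = (10⁻⁷)·(1.863×10⁻⁷) / (0.275)³ = 8.958×10⁻¹³ T.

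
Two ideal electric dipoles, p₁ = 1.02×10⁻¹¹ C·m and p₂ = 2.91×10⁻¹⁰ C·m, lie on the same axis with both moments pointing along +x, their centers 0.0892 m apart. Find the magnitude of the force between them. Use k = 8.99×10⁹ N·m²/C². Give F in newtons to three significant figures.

On-axis field of dipole 1 at distance r: E = 2kp₁/r³. Force on dipole 2 is F = p₂·dE/dr (gradient along axis).
dE/dr = −6kp₁/r⁴, so |F| = 6kp₁p₂/r⁴ (attractive for aligned moments).
F = 6(8.99×10⁹)(1.02×10⁻¹¹)(2.91×10⁻¹⁰)/(0.0892)⁴ = 2.529×10⁻⁶ N.

F ≈ 2.53×10⁻⁶ N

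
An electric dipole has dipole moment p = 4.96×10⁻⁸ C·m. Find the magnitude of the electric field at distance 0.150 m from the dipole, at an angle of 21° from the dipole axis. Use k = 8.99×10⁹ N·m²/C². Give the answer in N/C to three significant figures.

E ≈ 2.51×10⁵ N/C

At angle θ the dipole field magnitude is E = (kp/r³)·√(1 + 3cos²θ).
kp/r³ = (8.99×10⁹)(4.96×10⁻⁸) / (0.150)³ = 1.321×10⁵ N/C.
√(1 + 3cos²21°) = √(1 + 3·0.8716) = √3.6147 ≈ 1.9012.
E ≈ 1.321×10⁵ × 1.901 = 2.512×10⁵ N/C.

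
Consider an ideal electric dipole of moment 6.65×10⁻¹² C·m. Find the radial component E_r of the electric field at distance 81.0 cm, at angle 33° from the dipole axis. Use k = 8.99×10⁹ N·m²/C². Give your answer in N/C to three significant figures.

E_r ≈ 0.189 N/C

For a dipole, E_r = (2kp cosθ)/r³.
kp/r³ = (8.99×10⁹)(6.65×10⁻¹²)/(0.810)³ = 0.1125 N/C.
E_r = 2·0.1125·cos33° = 0.1887 N/C.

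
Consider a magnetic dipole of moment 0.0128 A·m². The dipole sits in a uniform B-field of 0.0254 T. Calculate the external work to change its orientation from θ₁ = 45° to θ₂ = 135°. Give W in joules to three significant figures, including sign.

W_ext = ΔU = −mB cosθ₂ + mB cosθ₁ = mB(cosθ₁ − cosθ₂).
W = (0.0128)(0.0254)·(cos45° − cos135°) = (3.251×10⁻⁴)·(+1.4142) = 4.598×10⁻⁴ J.

W ≈ 4.60×10⁻⁴ J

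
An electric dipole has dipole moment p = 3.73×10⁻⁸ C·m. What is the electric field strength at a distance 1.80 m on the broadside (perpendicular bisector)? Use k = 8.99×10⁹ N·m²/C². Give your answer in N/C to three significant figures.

E ≈ 57.5 N/C

On the perpendicular bisector E = kp/r³ (half the axial value at the same distance).
E = (8.99×10⁹)(3.73×10⁻⁸) / (1.80)³ = 57.50 N/C.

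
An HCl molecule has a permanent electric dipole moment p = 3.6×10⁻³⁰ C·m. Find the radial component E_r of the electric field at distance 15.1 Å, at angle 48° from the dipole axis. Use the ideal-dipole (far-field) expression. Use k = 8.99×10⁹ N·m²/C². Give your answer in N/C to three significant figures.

For a dipole, E_r = (2kp cosθ)/r³.
kp/r³ = (8.99×10⁹)(3.60×10⁻³⁰)/(1.51×10⁻⁹)³ = 9.400×10⁶ N/C.
E_r = 2·9.400×10⁶·cos48° = 1.258×10⁷ N/C.

E_r ≈ 1.26×10⁷ N/C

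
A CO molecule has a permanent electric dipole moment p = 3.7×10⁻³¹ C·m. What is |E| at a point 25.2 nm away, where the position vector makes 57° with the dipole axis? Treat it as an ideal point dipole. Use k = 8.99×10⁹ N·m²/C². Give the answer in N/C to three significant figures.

At angle θ the dipole field magnitude is E = (kp/r³)·√(1 + 3cos²θ).
kp/r³ = (8.99×10⁹)(3.70×10⁻³¹) / (2.52×10⁻⁸)³ = 207.9 N/C.
√(1 + 3cos²57°) = √(1 + 3·0.2966) = √1.8899 ≈ 1.3747.
E ≈ 207.9 × 1.375 = 285.7 N/C.

E ≈ 286 N/C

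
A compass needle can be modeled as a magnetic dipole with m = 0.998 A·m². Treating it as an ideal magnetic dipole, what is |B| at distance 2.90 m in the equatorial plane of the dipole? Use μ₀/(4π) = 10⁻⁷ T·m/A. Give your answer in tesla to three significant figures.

In the equatorial plane B = (μ₀/4π)·m/r³ (half the axial value).
B = (10⁻⁷)·(0.998) / (2.90)³ = 4.092×10⁻⁹ T.

B ≈ 4.09×10⁻⁹ T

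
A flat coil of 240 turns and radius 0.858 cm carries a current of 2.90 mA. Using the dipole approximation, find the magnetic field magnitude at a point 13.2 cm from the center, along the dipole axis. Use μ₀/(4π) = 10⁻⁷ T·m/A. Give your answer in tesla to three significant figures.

B ≈ 1.40×10⁻⁸ T

m = NIA = NIπa² = 240·(0.00290)·π·(0.00858)² = 1.61×10⁻⁴ A·m².
On axis B = (μ₀/4π)·2m/r³.
B = 2·(10⁻⁷)·(1.61×10⁻⁴) / (0.132)³ = 1.400×10⁻⁸ T.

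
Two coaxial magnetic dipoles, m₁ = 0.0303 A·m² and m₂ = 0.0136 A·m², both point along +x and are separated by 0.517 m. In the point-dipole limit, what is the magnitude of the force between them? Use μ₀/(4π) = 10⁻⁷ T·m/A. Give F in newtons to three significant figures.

F ≈ 3.46×10⁻⁹ N

On-axis B of dipole 1: B = (μ₀/4π)·2m₁/r³. Force on dipole 2: F = m₂·dB/dr.
dB/dr = −(μ₀/4π)·6m₁/r⁴, so |F| = (μ₀/4π)·6m₁m₂/r⁴.
F = 6(10⁻⁷)(0.0303)(0.0136)/(0.517)⁴ = 3.461×10⁻⁹ N.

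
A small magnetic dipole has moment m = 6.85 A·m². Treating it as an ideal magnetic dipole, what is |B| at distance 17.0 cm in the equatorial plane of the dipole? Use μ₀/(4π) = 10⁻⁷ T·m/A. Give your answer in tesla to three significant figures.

B ≈ 1.39×10⁻⁴ T

In the equatorial plane B = (μ₀/4π)·m/r³ (half the axial value).
B = (10⁻⁷)·(6.85) / (0.170)³ = 1.394×10⁻⁴ T.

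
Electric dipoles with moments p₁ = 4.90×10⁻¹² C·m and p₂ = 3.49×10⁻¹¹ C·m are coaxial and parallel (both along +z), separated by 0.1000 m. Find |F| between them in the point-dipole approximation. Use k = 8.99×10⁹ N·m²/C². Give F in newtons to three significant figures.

F ≈ 9.22×10⁻⁸ N

On-axis field of dipole 1 at distance r: E = 2kp₁/r³. Force on dipole 2 is F = p₂·dE/dr (gradient along axis).
dE/dr = −6kp₁/r⁴, so |F| = 6kp₁p₂/r⁴ (attractive for aligned moments).
F = 6(8.99×10⁹)(4.90×10⁻¹²)(3.49×10⁻¹¹)/(0.100)⁴ = 9.224×10⁻⁸ N.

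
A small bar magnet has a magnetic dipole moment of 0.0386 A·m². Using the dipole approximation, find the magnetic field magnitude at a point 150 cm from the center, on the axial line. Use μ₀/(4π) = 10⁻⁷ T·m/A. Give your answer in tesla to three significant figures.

On axis B = (μ₀/4π)·2m/r³.
B = 2·(10⁻⁷)·(0.0386) / (1.50)³ = 2.287×10⁻⁹ T.

B ≈ 2.29×10⁻⁹ T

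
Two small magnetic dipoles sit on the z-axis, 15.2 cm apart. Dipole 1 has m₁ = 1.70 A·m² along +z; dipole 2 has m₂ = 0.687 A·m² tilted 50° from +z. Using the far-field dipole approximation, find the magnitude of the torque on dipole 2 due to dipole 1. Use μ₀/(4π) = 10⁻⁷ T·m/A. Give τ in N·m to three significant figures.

Dipole B is on the axis of dipole A, so B₁ there is axial: B₁ = (μ₀/4π)·2m₁/r³ along +z.
B₁ = 2(10⁻⁷)(1.70)/(0.152)³ = 9.682×10⁻⁵ T.
τ = m₂ B₁ sinθ.
τ = (0.687)(9.682×10⁻⁵)·sin50° = 5.095×10⁻⁵ N·m.

τ ≈ 5.10×10⁻⁵ N·m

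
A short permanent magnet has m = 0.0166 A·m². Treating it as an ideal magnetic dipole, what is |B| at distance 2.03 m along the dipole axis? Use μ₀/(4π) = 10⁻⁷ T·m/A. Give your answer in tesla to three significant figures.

B ≈ 3.97×10⁻¹⁰ T

On axis B = (μ₀/4π)·2m/r³.
B = 2·(10⁻⁷)·(0.0166) / (2.03)³ = 3.969×10⁻¹⁰ T.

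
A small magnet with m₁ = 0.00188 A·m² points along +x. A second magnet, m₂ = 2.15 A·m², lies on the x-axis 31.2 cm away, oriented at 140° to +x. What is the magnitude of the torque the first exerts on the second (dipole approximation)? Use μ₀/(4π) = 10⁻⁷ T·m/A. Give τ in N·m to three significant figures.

Dipole B is on the axis of dipole A, so B₁ there is axial: B₁ = (μ₀/4π)·2m₁/r³ along +x.
B₁ = 2(10⁻⁷)(0.00188)/(0.312)³ = 1.238×10⁻⁸ T.
τ = m₂ B₁ sinθ.
τ = (2.15)(1.238×10⁻⁸)·sin140° = 1.711×10⁻⁸ N·m.

τ ≈ 1.71×10⁻⁸ N·m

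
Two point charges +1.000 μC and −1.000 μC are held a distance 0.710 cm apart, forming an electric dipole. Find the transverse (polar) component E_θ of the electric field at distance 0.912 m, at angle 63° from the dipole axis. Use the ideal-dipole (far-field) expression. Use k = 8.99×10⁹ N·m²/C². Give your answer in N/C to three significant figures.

E_θ ≈ 75.0 N/C

Dipole moment p = qd = (1.00×10⁻⁶ C)(0.00710 m) = 7.10×10⁻⁹ C·m.
For a dipole, E_θ = (kp sinθ)/r³.
kp/r³ = (8.99×10⁹)(7.10×10⁻⁹)/(0.912)³ = 84.15 N/C.
E_θ = 84.15·sin63° = 74.97 N/C.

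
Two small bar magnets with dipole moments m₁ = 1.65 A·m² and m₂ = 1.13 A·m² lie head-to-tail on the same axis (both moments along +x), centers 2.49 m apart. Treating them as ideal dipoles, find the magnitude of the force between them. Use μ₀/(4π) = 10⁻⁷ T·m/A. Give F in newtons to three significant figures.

On-axis B of dipole 1: B = (μ₀/4π)·2m₁/r³. Force on dipole 2: F = m₂·dB/dr.
dB/dr = −(μ₀/4π)·6m₁/r⁴, so |F| = (μ₀/4π)·6m₁m₂/r⁴.
F = 6(10⁻⁷)(1.65)(1.13)/(2.49)⁴ = 2.910×10⁻⁸ N.

F ≈ 2.91×10⁻⁸ N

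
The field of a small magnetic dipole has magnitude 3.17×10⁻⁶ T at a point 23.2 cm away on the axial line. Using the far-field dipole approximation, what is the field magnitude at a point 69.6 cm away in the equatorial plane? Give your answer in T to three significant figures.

B ≈ 5.87×10⁻⁸ T

Dipole fields scale as 1/r³ in the far field.
The axial field is twice the equatorial field at the same r, so the geometry factor is 1/2.
B₂ = B₁ · (1/2) · (r₁/r₂)³ = 3.17×10⁻⁶ · 0.5 · (23.2/69.6)³.
(r₁/r₂)³ = (0.3333)³ = 0.03704.
B₂ ≈ 5.870×10⁻⁸ T.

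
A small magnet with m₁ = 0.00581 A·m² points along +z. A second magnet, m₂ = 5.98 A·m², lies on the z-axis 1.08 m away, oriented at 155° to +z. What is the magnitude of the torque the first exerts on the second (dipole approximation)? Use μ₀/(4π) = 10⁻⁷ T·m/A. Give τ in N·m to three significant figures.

τ ≈ 2.33×10⁻⁹ N·m

Dipole B is on the axis of dipole A, so B₁ there is axial: B₁ = (μ₀/4π)·2m₁/r³ along +z.
B₁ = 2(10⁻⁷)(0.00581)/(1.08)³ = 9.224×10⁻¹⁰ T.
τ = m₂ B₁ sinθ.
τ = (5.98)(9.224×10⁻¹⁰)·sin155° = 2.331×10⁻⁹ N·m.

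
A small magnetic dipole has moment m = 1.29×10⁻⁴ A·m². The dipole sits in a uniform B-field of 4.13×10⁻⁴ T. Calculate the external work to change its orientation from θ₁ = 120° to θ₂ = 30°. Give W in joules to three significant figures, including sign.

W_ext = ΔU = −mB cosθ₂ + mB cosθ₁ = mB(cosθ₁ − cosθ₂).
W = (1.29×10⁻⁴)(4.13×10⁻⁴)·(cos120° − cos30°) = (5.328×10⁻⁸)·(-1.3660) = -7.278×10⁻⁸ J.

W ≈ -7.28×10⁻⁸ J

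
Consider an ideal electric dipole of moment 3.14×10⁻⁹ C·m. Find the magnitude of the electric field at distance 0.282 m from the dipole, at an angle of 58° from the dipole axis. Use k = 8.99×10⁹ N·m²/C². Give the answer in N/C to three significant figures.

At angle θ the dipole field magnitude is E = (kp/r³)·√(1 + 3cos²θ).
kp/r³ = (8.99×10⁹)(3.14×10⁻⁹) / (0.282)³ = 1259 N/C.
√(1 + 3cos²58°) = √(1 + 3·0.2808) = √1.8424 ≈ 1.3574.
E ≈ 1259 × 1.357 = 1709 N/C.

E ≈ 1710 N/C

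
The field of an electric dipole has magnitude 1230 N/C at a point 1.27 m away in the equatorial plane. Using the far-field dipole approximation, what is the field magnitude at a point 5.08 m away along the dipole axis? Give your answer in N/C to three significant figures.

E ≈ 38.4 N/C

Dipole fields scale as 1/r³ in the far field.
The axial field is twice the equatorial field at the same r, so the geometry factor is 2/1.
E₂ = E₁ · (2/1) · (r₁/r₂)³ = 1230 · 2 · (1.27/5.08)³.
(r₁/r₂)³ = (0.25)³ = 0.01562.
E₂ ≈ 38.44 N/C.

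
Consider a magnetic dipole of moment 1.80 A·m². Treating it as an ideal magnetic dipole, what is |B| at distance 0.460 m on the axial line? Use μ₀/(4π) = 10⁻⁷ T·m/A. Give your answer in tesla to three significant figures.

B ≈ 3.70×10⁻⁶ T

On axis B = (μ₀/4π)·2m/r³.
B = 2·(10⁻⁷)·(1.80) / (0.460)³ = 3.699×10⁻⁶ T.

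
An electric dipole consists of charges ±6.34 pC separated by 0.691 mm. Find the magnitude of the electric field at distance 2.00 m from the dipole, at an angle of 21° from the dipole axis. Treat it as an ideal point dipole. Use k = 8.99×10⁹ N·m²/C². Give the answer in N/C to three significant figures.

E ≈ 9.36×10⁻⁶ N/C

Dipole moment p = qd = (6.34×10⁻¹² C)(6.91×10⁻⁴ m) = 4.381×10⁻¹⁵ C·m.
At angle θ the dipole field magnitude is E = (kp/r³)·√(1 + 3cos²θ).
kp/r³ = (8.99×10⁹)(4.381×10⁻¹⁵) / (2.00)³ = 4.923×10⁻⁶ N/C.
√(1 + 3cos²21°) = √(1 + 3·0.8716) = √3.6147 ≈ 1.9012.
E ≈ 4.923×10⁻⁶ × 1.901 = 9.360×10⁻⁶ N/C.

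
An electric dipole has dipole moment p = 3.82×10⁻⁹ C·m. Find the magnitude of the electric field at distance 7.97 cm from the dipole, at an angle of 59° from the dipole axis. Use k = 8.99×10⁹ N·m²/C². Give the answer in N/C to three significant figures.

At angle θ the dipole field magnitude is E = (kp/r³)·√(1 + 3cos²θ).
kp/r³ = (8.99×10⁹)(3.82×10⁻⁹) / (0.0797)³ = 6.783×10⁴ N/C.
√(1 + 3cos²59°) = √(1 + 3·0.2653) = √1.7958 ≈ 1.3401.
E ≈ 6.783×10⁴ × 1.340 = 9.090×10⁴ N/C.

E ≈ 9.09×10⁴ N/C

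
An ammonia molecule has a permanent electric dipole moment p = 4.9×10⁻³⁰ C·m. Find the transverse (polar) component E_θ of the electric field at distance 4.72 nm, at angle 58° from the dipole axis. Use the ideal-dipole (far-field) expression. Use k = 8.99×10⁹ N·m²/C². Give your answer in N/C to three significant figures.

E_θ ≈ 3.55×10⁵ N/C

For a dipole, E_θ = (kp sinθ)/r³.
kp/r³ = (8.99×10⁹)(4.90×10⁻³⁰)/(4.72×10⁻⁹)³ = 4.189×10⁵ N/C.
E_θ = 4.189×10⁵·sin58° = 3.553×10⁵ N/C.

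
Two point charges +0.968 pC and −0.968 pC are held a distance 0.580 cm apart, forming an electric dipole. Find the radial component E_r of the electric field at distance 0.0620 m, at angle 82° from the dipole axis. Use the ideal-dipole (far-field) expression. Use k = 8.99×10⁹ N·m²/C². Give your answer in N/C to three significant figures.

E_r ≈ 0.0589 N/C

Dipole moment p = qd = (9.68×10⁻¹³ C)(0.00580 m) = 5.614×10⁻¹⁵ C·m.
For a dipole, E_r = (2kp cosθ)/r³.
kp/r³ = (8.99×10⁹)(5.614×10⁻¹⁵)/(0.0620)³ = 0.2118 N/C.
E_r = 2·0.2118·cos82° = 0.05894 N/C.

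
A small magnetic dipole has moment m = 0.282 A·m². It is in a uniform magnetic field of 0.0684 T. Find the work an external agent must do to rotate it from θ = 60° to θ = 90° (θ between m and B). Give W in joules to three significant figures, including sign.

W ≈ 0.00964 J

W_ext = ΔU = −mB cosθ₂ + mB cosθ₁ = mB(cosθ₁ − cosθ₂).
W = (0.282)(0.0684)·(cos60° − cos90°) = (0.01929)·(+0.5000) = 0.009644 J.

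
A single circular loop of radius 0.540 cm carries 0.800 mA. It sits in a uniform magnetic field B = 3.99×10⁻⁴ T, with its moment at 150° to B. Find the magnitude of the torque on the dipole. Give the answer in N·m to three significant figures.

Magnetic moment m = IA = Iπa² = (8.00×10⁻⁴)·π·(0.00540)² = 7.329×10⁻⁸ A·m².
Torque on a magnetic dipole: τ = mB sinθ.
τ = (7.329×10⁻⁸)(3.99×10⁻⁴)·sin150° = 1.462×10⁻¹¹ N·m.

τ ≈ 1.46×10⁻¹¹ N·m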